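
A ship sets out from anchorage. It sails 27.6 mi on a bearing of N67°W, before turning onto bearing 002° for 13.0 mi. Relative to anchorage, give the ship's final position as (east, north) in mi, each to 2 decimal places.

Leg 1 (N67°W, 27.6 mi): east 27.6 sin 293° = -25.41, north 27.6 cos 293° = 10.78
Leg 2 (002°, 13.0 mi): east 13.0 sin 2° = 0.45, north 13.0 cos 2° = 12.99
Summing: -24.95 mi east, 23.78 mi north → (-24.95, 23.78).

(-24.95, 23.78)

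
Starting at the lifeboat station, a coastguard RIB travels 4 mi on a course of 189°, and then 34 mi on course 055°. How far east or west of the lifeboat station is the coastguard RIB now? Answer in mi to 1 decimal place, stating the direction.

Leg 1 (189°, 4 mi): east 4 sin 189° = -0.63, north 4 cos 189° = -3.95
Leg 2 (055°, 34 mi): east 34 sin 55° = 27.85, north 34 cos 55° = 19.50
Net east component: 27.23 mi.

27.2 mi east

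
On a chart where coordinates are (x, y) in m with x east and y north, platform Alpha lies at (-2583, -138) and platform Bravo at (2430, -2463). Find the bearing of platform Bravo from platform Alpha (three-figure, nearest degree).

Δeast = 2430 − -2583 = 5013.00; Δnorth = -2463 − -138 = -2325.00.
Bearing = atan2(Δeast, Δnorth) mod 360° = 114.88° ≈ 115°.

115°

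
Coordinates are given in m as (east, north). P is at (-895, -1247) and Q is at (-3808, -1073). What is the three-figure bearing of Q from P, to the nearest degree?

Δeast = -3808 − -895 = -2913.00; Δnorth = -1073 − -1247 = 174.00.
Bearing = atan2(Δeast, Δnorth) mod 360° = 273.42° ≈ 273°.

273°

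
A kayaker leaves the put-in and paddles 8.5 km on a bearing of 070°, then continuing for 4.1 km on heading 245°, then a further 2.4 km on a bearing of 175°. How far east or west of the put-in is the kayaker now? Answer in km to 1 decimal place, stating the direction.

Leg 1 (070°, 8.5 km): east 8.5 sin 70° = 7.99, north 8.5 cos 70° = 2.91
Leg 2 (245°, 4.1 km): east 4.1 sin 245° = -3.72, north 4.1 cos 245° = -1.73
Leg 3 (175°, 2.4 km): east 2.4 sin 175° = 0.21, north 2.4 cos 175° = -2.39
Net east component: 4.48 km.

4.5 km east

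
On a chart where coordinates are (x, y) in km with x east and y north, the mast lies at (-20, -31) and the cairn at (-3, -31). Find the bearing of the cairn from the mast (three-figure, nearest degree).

Δeast = -3 − -20 = 17.00; Δnorth = -31 − -31 = 0.00.
Bearing = atan2(Δeast, Δnorth) mod 360° = 90.00° ≈ 090°.

090°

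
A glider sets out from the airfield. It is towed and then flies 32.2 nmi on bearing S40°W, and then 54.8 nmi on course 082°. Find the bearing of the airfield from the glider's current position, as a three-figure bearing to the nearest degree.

297°

Leg 1 (S40°W, 32.2 nmi): east 32.2 sin 220° = -20.70, north 32.2 cos 220° = -24.67
Leg 2 (082°, 54.8 nmi): east 54.8 sin 82° = 54.27, north 54.8 cos 82° = 7.63
Net displacement: 33.57 east, -17.04 north. Direction back to start is (-33.57, 17.04): bearing = atan2(-33.57, 17.04) mod 360° = 296.91° ≈ 297°.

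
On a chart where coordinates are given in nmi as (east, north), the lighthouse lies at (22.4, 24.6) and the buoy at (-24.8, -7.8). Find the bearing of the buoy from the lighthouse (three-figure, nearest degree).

236°

Δeast = -24.8 − 22.4 = -47.20; Δnorth = -7.8 − 24.6 = -32.40.
Bearing = atan2(Δeast, Δnorth) mod 360° = 235.53° ≈ 236°.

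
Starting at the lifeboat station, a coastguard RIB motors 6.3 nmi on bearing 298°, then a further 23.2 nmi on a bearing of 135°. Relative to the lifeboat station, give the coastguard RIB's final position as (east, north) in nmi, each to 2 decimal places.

(10.84, -13.45)

Leg 1 (298°, 6.3 nmi): east 6.3 sin 298° = -5.56, north 6.3 cos 298° = 2.96
Leg 2 (135°, 23.2 nmi): east 23.2 sin 135° = 16.40, north 23.2 cos 135° = -16.40
Summing: 10.84 nmi east, -13.45 nmi north → (10.84, -13.45).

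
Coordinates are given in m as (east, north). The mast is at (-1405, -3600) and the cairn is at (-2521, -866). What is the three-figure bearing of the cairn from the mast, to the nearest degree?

338°

Δeast = -2521 − -1405 = -1116.00; Δnorth = -866 − -3600 = 2734.00.
Bearing = atan2(Δeast, Δnorth) mod 360° = 337.80° ≈ 338°.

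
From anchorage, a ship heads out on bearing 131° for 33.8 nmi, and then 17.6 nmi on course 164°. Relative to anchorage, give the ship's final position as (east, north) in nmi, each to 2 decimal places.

(30.36, -39.09)

Leg 1 (131°, 33.8 nmi): east 33.8 sin 131° = 25.51, north 33.8 cos 131° = -22.17
Leg 2 (164°, 17.6 nmi): east 17.6 sin 164° = 4.85, north 17.6 cos 164° = -16.92
Summing: 30.36 nmi east, -39.09 nmi north → (30.36, -39.09).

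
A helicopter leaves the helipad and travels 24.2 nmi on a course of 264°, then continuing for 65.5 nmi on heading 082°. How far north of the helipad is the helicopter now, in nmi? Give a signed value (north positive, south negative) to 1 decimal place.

Leg 1 (264°, 24.2 nmi): east 24.2 sin 264° = -24.07, north 24.2 cos 264° = -2.53
Leg 2 (082°, 65.5 nmi): east 65.5 sin 82° = 64.86, north 65.5 cos 82° = 9.12
Net north component: 6.59 nmi.

6.6 nmi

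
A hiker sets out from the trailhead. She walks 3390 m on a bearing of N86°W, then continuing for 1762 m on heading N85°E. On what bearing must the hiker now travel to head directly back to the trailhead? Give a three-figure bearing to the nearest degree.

Leg 1 (N86°W, 3390 m): east 3390 sin 274° = -3381.74, north 3390 cos 274° = 236.47
Leg 2 (N85°E, 1762 m): east 1762 sin 85° = 1755.30, north 1762 cos 85° = 153.57
Net displacement: -1626.45 east, 390.04 north. Direction back to start is (1626.45, -390.04): bearing = atan2(1626.45, -390.04) mod 360° = 103.49° ≈ 103°.

103°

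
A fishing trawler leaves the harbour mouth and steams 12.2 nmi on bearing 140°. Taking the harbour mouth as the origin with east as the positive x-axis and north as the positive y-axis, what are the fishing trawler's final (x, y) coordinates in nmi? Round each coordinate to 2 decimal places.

Leg 1 (140°, 12.2 nmi): east 12.2 sin 140° = 7.84, north 12.2 cos 140° = -9.35
Summing: 7.84 nmi east, -9.35 nmi north → (7.84, -9.35).

(7.84, -9.35)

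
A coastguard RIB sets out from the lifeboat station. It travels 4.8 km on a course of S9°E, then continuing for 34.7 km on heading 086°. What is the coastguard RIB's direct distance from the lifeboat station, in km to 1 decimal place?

Leg 1 (S9°E, 4.8 km): east 4.8 sin 171° = 0.75, north 4.8 cos 171° = -4.74
Leg 2 (086°, 34.7 km): east 34.7 sin 86° = 34.62, north 34.7 cos 86° = 2.42
Net: 35.37 east, -2.32 north. Distance = √((35.37)² + (-2.32)²) = 35.442 km.

35.4 km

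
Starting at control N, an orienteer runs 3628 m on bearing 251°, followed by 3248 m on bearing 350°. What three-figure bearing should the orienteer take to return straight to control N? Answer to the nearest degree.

117°

Leg 1 (251°, 3628 m): east 3628 sin 251° = -3430.34, north 3628 cos 251° = -1181.16
Leg 2 (350°, 3248 m): east 3248 sin 350° = -564.01, north 3248 cos 350° = 3198.66
Net displacement: -3994.35 east, 2017.49 north. Direction back to start is (3994.35, -2017.49): bearing = atan2(3994.35, -2017.49) mod 360° = 116.80° ≈ 117°.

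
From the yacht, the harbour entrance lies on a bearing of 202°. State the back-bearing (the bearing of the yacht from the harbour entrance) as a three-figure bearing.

Back-bearing = 202° − 180° = 022°.

022°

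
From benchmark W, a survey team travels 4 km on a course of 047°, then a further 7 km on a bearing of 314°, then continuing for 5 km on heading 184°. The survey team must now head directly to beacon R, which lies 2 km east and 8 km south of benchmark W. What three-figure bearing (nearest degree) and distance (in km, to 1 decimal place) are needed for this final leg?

Leg 1 (047°, 4 km): east 4 sin 47° = 2.93, north 4 cos 47° = 2.73
Leg 2 (314°, 7 km): east 7 sin 314° = -5.04, north 7 cos 314° = 4.86
Leg 3 (184°, 5 km): east 5 sin 184° = -0.35, north 5 cos 184° = -4.99
Current position: (-2.46, 2.60). Target: (2, -8). Remaining: Δeast = 4.46, Δnorth = -10.60.
Bearing = atan2(4.46, -10.60) mod 360° = 157.19°; distance = √((4.46)² + (-10.60)²) = 11.502 km.

157°, 11.5 km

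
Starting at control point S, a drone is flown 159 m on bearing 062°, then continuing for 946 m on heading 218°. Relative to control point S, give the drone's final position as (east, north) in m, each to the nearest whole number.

Leg 1 (062°, 159 m): east 159 sin 62° = 140.39, north 159 cos 62° = 74.65
Leg 2 (218°, 946 m): east 946 sin 218° = -582.42, north 946 cos 218° = -745.46
Summing: -442.03 m east, -670.81 m north → (-442, -671).

(-442, -671)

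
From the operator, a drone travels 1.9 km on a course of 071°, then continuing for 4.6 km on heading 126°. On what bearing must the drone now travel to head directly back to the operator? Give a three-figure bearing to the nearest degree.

291°

Leg 1 (071°, 1.9 km): east 1.9 sin 71° = 1.80, north 1.9 cos 71° = 0.62
Leg 2 (126°, 4.6 km): east 4.6 sin 126° = 3.72, north 4.6 cos 126° = -2.70
Net displacement: 5.52 east, -2.09 north. Direction back to start is (-5.52, 2.09): bearing = atan2(-5.52, 2.09) mod 360° = 290.70° ≈ 291°.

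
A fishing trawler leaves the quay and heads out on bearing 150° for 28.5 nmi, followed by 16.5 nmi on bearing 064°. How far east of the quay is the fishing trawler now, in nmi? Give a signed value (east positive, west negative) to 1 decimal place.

Leg 1 (150°, 28.5 nmi): east 28.5 sin 150° = 14.25, north 28.5 cos 150° = -24.68
Leg 2 (064°, 16.5 nmi): east 16.5 sin 64° = 14.83, north 16.5 cos 64° = 7.23
Net east component: 29.08 nmi.

29.1 nmi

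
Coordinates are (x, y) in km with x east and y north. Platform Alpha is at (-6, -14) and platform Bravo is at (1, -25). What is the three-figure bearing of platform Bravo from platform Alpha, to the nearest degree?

Δeast = 1 − -6 = 7.00; Δnorth = -25 − -14 = -11.00.
Bearing = atan2(Δeast, Δnorth) mod 360° = 147.53° ≈ 148°.

148°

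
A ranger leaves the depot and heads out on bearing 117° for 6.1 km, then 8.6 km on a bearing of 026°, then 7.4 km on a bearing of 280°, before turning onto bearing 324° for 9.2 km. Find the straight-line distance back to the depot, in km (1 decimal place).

Leg 1 (117°, 6.1 km): east 6.1 sin 117° = 5.44, north 6.1 cos 117° = -2.77
Leg 2 (026°, 8.6 km): east 8.6 sin 26° = 3.77, north 8.6 cos 26° = 7.73
Leg 3 (280°, 7.4 km): east 7.4 sin 280° = -7.29, north 7.4 cos 280° = 1.28
Leg 4 (324°, 9.2 km): east 9.2 sin 324° = -5.41, north 9.2 cos 324° = 7.44
Net: -3.49 east, 13.69 north. Distance = √((-3.49)² + (13.69)²) = 14.126 km.

14.1 km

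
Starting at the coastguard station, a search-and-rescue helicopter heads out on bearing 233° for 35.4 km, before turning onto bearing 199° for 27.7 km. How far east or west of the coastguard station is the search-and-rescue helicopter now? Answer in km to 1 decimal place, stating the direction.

37.3 km west

Leg 1 (233°, 35.4 km): east 35.4 sin 233° = -28.27, north 35.4 cos 233° = -21.30
Leg 2 (199°, 27.7 km): east 27.7 sin 199° = -9.02, north 27.7 cos 199° = -26.19
Net east component: -37.29 km.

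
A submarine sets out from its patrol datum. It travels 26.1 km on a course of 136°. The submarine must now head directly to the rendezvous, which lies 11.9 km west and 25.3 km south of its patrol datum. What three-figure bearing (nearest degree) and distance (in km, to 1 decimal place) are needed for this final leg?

258°, 30.7 km

Leg 1 (136°, 26.1 km): east 26.1 sin 136° = 18.13, north 26.1 cos 136° = -18.77
Current position: (18.13, -18.77). Target: (-11.9, -25.3). Remaining: Δeast = -30.03, Δnorth = -6.53.
Bearing = atan2(-30.03, -6.53) mod 360° = 257.74°; distance = √((-30.03)² + (-6.53)²) = 30.731 km.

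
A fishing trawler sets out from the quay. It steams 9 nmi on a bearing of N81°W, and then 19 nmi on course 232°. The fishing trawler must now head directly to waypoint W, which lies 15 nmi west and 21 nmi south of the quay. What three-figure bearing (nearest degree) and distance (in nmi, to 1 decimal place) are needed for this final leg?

140°, 13.9 nmi

Leg 1 (N81°W, 9 nmi): east 9 sin 279° = -8.89, north 9 cos 279° = 1.41
Leg 2 (232°, 19 nmi): east 19 sin 232° = -14.97, north 19 cos 232° = -11.70
Current position: (-23.86, -10.29). Target: (-15, -21). Remaining: Δeast = 8.86, Δnorth = -10.71.
Bearing = atan2(8.86, -10.71) mod 360° = 140.40°; distance = √((8.86)² + (-10.71)²) = 13.901 nmi.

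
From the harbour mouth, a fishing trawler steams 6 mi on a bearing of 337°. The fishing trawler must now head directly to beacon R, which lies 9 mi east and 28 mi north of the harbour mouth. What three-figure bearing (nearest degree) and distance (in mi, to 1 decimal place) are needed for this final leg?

027°, 25.2 mi

Leg 1 (337°, 6 mi): east 6 sin 337° = -2.34, north 6 cos 337° = 5.52
Current position: (-2.34, 5.52). Target: (9, 28). Remaining: Δeast = 11.34, Δnorth = 22.48.
Bearing = atan2(11.34, 22.48) mod 360° = 26.78°; distance = √((11.34)² + (22.48)²) = 25.178 mi.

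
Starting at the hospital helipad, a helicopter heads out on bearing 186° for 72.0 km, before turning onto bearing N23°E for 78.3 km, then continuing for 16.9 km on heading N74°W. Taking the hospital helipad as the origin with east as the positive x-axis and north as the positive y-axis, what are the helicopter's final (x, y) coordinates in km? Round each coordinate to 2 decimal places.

Leg 1 (186°, 72.0 km): east 72.0 sin 186° = -7.53, north 72.0 cos 186° = -71.61
Leg 2 (N23°E, 78.3 km): east 78.3 sin 23° = 30.59, north 78.3 cos 23° = 72.08
Leg 3 (N74°W, 16.9 km): east 16.9 sin 286° = -16.25, north 16.9 cos 286° = 4.66
Summing: 6.82 km east, 5.13 km north → (6.82, 5.13).

(6.82, 5.13)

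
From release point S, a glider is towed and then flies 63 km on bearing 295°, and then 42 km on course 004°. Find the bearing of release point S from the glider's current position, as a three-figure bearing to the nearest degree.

Leg 1 (295°, 63 km): east 63 sin 295° = -57.10, north 63 cos 295° = 26.62
Leg 2 (004°, 42 km): east 42 sin 4° = 2.93, north 42 cos 4° = 41.90
Net displacement: -54.17 east, 68.52 north. Direction back to start is (54.17, -68.52): bearing = atan2(54.17, -68.52) mod 360° = 141.67° ≈ 142°.

142°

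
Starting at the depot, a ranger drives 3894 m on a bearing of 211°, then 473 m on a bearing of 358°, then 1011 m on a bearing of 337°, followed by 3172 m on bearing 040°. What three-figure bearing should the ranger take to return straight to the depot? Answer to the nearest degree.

Leg 1 (211°, 3894 m): east 3894 sin 211° = -2005.56, north 3894 cos 211° = -3337.81
Leg 2 (358°, 473 m): east 473 sin 358° = -16.51, north 473 cos 358° = 472.71
Leg 3 (337°, 1011 m): east 1011 sin 337° = -395.03, north 1011 cos 337° = 930.63
Leg 4 (040°, 3172 m): east 3172 sin 40° = 2038.92, north 3172 cos 40° = 2429.89
Net displacement: -378.17 east, 495.43 north. Direction back to start is (378.17, -495.43): bearing = atan2(378.17, -495.43) mod 360° = 142.64° ≈ 143°.

143°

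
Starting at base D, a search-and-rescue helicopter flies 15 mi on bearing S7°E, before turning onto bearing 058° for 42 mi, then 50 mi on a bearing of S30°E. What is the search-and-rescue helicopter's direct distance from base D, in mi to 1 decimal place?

Leg 1 (S7°E, 15 mi): east 15 sin 173° = 1.83, north 15 cos 173° = -14.89
Leg 2 (058°, 42 mi): east 42 sin 58° = 35.62, north 42 cos 58° = 22.26
Leg 3 (S30°E, 50 mi): east 50 sin 150° = 25.00, north 50 cos 150° = -43.30
Net: 62.45 east, -35.93 north. Distance = √((62.45)² + (-35.93)²) = 72.046 mi.

72.0 mi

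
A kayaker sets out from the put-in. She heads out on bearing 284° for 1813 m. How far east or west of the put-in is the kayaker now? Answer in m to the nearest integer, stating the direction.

Leg 1 (284°, 1813 m): east 1813 sin 284° = -1759.15, north 1813 cos 284° = 438.60
Net east component: -1759.15 m.

1759 m west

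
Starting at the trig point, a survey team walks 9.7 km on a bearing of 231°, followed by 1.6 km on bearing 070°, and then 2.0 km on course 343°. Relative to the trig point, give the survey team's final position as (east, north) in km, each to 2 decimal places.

(-6.62, -3.64)

Leg 1 (231°, 9.7 km): east 9.7 sin 231° = -7.54, north 9.7 cos 231° = -6.10
Leg 2 (070°, 1.6 km): east 1.6 sin 70° = 1.50, north 1.6 cos 70° = 0.55
Leg 3 (343°, 2.0 km): east 2.0 sin 343° = -0.58, north 2.0 cos 343° = 1.91
Summing: -6.62 km east, -3.64 km north → (-6.62, -3.64).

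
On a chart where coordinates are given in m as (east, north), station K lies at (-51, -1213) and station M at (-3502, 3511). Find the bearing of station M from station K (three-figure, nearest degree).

Δeast = -3502 − -51 = -3451.00; Δnorth = 3511 − -1213 = 4724.00.
Bearing = atan2(Δeast, Δnorth) mod 360° = 323.85° ≈ 324°.

324°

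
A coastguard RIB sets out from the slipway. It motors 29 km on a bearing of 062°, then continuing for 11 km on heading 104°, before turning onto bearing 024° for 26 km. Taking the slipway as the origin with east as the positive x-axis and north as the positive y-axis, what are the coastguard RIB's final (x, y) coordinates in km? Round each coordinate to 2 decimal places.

Leg 1 (062°, 29 km): east 29 sin 62° = 25.61, north 29 cos 62° = 13.61
Leg 2 (104°, 11 km): east 11 sin 104° = 10.67, north 11 cos 104° = -2.66
Leg 3 (024°, 26 km): east 26 sin 24° = 10.58, north 26 cos 24° = 23.75
Summing: 46.85 km east, 34.71 km north → (46.85, 34.71).

(46.85, 34.71)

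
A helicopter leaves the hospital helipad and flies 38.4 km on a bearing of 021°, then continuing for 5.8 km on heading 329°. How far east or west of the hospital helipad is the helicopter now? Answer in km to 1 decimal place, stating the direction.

10.8 km east

Leg 1 (021°, 38.4 km): east 38.4 sin 21° = 13.76, north 38.4 cos 21° = 35.85
Leg 2 (329°, 5.8 km): east 5.8 sin 329° = -2.99, north 5.8 cos 329° = 4.97
Net east component: 10.77 km.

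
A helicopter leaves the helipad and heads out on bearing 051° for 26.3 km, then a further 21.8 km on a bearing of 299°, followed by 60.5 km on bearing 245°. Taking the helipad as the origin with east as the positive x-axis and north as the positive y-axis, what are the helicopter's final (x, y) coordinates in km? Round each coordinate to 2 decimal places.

Leg 1 (051°, 26.3 km): east 26.3 sin 51° = 20.44, north 26.3 cos 51° = 16.55
Leg 2 (299°, 21.8 km): east 21.8 sin 299° = -19.07, north 21.8 cos 299° = 10.57
Leg 3 (245°, 60.5 km): east 60.5 sin 245° = -54.83, north 60.5 cos 245° = -25.57
Summing: -53.46 km east, 1.55 km north → (-53.46, 1.55).

(-53.46, 1.55)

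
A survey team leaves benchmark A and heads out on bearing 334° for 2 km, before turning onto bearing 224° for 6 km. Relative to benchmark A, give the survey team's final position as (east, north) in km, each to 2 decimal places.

(-5.04, -2.52)

Leg 1 (334°, 2 km): east 2 sin 334° = -0.88, north 2 cos 334° = 1.80
Leg 2 (224°, 6 km): east 6 sin 224° = -4.17, north 6 cos 224° = -4.32
Summing: -5.04 km east, -2.52 km north → (-5.04, -2.52).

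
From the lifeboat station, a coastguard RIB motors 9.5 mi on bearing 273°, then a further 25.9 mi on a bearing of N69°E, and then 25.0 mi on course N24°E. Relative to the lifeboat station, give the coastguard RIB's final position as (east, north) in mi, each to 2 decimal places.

Leg 1 (273°, 9.5 mi): east 9.5 sin 273° = -9.49, north 9.5 cos 273° = 0.50
Leg 2 (N69°E, 25.9 mi): east 25.9 sin 69° = 24.18, north 25.9 cos 69° = 9.28
Leg 3 (N24°E, 25.0 mi): east 25.0 sin 24° = 10.17, north 25.0 cos 24° = 22.84
Summing: 24.86 mi east, 32.62 mi north → (24.86, 32.62).

(24.86, 32.62)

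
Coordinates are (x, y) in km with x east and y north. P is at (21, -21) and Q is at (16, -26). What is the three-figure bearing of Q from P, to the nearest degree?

225°

Δeast = 16 − 21 = -5.00; Δnorth = -26 − -21 = -5.00.
Bearing = atan2(Δeast, Δnorth) mod 360° = 225.00° ≈ 225°.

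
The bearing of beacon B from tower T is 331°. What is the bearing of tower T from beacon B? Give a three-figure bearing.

Back-bearing = 331° − 180° = 151°.

151°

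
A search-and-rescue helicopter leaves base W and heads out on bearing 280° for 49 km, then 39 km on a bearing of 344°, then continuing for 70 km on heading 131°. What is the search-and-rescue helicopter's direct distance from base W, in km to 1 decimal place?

6.2 km

Leg 1 (280°, 49 km): east 49 sin 280° = -48.26, north 49 cos 280° = 8.51
Leg 2 (344°, 39 km): east 39 sin 344° = -10.75, north 39 cos 344° = 37.49
Leg 3 (131°, 70 km): east 70 sin 131° = 52.83, north 70 cos 131° = -45.92
Net: -6.18 east, 0.07 north. Distance = √((-6.18)² + (0.07)²) = 6.176 km.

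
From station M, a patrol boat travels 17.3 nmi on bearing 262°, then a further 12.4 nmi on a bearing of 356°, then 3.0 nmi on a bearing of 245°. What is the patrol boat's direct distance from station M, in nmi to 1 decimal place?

Leg 1 (262°, 17.3 nmi): east 17.3 sin 262° = -17.13, north 17.3 cos 262° = -2.41
Leg 2 (356°, 12.4 nmi): east 12.4 sin 356° = -0.86, north 12.4 cos 356° = 12.37
Leg 3 (245°, 3.0 nmi): east 3.0 sin 245° = -2.72, north 3.0 cos 245° = -1.27
Net: -20.72 east, 8.69 north. Distance = √((-20.72)² + (8.69)²) = 22.466 nmi.

22.5 nmi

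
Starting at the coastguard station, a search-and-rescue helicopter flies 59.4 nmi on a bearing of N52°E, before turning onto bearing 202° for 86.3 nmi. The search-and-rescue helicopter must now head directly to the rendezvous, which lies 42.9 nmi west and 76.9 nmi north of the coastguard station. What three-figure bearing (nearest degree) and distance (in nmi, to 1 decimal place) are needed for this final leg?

Leg 1 (N52°E, 59.4 nmi): east 59.4 sin 52° = 46.81, north 59.4 cos 52° = 36.57
Leg 2 (202°, 86.3 nmi): east 86.3 sin 202° = -32.33, north 86.3 cos 202° = -80.02
Current position: (14.48, -43.45). Target: (-42.9, 76.9). Remaining: Δeast = -57.38, Δnorth = 120.35.
Bearing = atan2(-57.38, 120.35) mod 360° = 334.51°; distance = √((-57.38)² + (120.35)²) = 133.325 nmi.

335°, 133.3 nmi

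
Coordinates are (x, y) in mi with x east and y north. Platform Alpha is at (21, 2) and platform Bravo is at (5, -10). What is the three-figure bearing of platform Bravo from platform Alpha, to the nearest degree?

Δeast = 5 − 21 = -16.00; Δnorth = -10 − 2 = -12.00.
Bearing = atan2(Δeast, Δnorth) mod 360° = 233.13° ≈ 233°.

233°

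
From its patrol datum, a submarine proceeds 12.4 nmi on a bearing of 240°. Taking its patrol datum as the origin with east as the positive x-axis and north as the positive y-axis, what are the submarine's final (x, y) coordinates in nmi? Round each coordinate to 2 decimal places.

Leg 1 (240°, 12.4 nmi): east 12.4 sin 240° = -10.74, north 12.4 cos 240° = -6.20
Summing: -10.74 nmi east, -6.20 nmi north → (-10.74, -6.20).

(-10.74, -6.20)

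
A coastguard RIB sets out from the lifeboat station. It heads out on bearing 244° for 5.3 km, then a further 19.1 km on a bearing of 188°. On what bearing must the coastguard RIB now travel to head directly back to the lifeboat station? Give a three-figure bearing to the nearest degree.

019°

Leg 1 (244°, 5.3 km): east 5.3 sin 244° = -4.76, north 5.3 cos 244° = -2.32
Leg 2 (188°, 19.1 km): east 19.1 sin 188° = -2.66, north 19.1 cos 188° = -18.91
Net displacement: -7.42 east, -21.24 north. Direction back to start is (7.42, 21.24): bearing = atan2(7.42, 21.24) mod 360° = 19.26° ≈ 019°.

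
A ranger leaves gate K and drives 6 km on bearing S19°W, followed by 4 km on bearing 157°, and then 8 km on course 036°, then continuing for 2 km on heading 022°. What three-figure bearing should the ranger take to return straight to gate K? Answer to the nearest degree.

Leg 1 (S19°W, 6 km): east 6 sin 199° = -1.95, north 6 cos 199° = -5.67
Leg 2 (157°, 4 km): east 4 sin 157° = 1.56, north 4 cos 157° = -3.68
Leg 3 (036°, 8 km): east 8 sin 36° = 4.70, north 8 cos 36° = 6.47
Leg 4 (022°, 2 km): east 2 sin 22° = 0.75, north 2 cos 22° = 1.85
Net displacement: 5.06 east, -1.03 north. Direction back to start is (-5.06, 1.03): bearing = atan2(-5.06, 1.03) mod 360° = 281.49° ≈ 281°.

281°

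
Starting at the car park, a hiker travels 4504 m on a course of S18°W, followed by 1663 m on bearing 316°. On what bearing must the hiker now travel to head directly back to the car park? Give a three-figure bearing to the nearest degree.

Leg 1 (S18°W, 4504 m): east 4504 sin 198° = -1391.81, north 4504 cos 198° = -4283.56
Leg 2 (316°, 1663 m): east 1663 sin 316° = -1155.22, north 1663 cos 316° = 1196.26
Net displacement: -2547.03 east, -3087.30 north. Direction back to start is (2547.03, 3087.30): bearing = atan2(2547.03, 3087.30) mod 360° = 39.52° ≈ 040°.

040°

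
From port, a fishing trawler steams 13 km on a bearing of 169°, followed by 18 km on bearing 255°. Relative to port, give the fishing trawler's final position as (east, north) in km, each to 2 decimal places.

(-14.91, -17.42)

Leg 1 (169°, 13 km): east 13 sin 169° = 2.48, north 13 cos 169° = -12.76
Leg 2 (255°, 18 km): east 18 sin 255° = -17.39, north 18 cos 255° = -4.66
Summing: -14.91 km east, -17.42 km north → (-14.91, -17.42).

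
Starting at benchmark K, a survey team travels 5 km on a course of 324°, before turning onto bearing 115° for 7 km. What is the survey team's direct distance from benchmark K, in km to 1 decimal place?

3.6 km

Leg 1 (324°, 5 km): east 5 sin 324° = -2.94, north 5 cos 324° = 4.05
Leg 2 (115°, 7 km): east 7 sin 115° = 6.34, north 7 cos 115° = -2.96
Net: 3.41 east, 1.09 north. Distance = √((3.41)² + (1.09)²) = 3.574 km.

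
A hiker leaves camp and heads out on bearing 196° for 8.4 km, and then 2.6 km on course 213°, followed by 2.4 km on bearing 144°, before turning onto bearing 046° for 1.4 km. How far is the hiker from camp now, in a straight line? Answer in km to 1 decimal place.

Leg 1 (196°, 8.4 km): east 8.4 sin 196° = -2.32, north 8.4 cos 196° = -8.07
Leg 2 (213°, 2.6 km): east 2.6 sin 213° = -1.42, north 2.6 cos 213° = -2.18
Leg 3 (144°, 2.4 km): east 2.4 sin 144° = 1.41, north 2.4 cos 144° = -1.94
Leg 4 (046°, 1.4 km): east 1.4 sin 46° = 1.01, north 1.4 cos 46° = 0.97
Net: -1.31 east, -11.22 north. Distance = √((-1.31)² + (-11.22)²) = 11.301 km.

11.3 km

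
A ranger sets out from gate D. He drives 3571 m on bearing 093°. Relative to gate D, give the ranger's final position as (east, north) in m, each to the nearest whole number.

Leg 1 (093°, 3571 m): east 3571 sin 93° = 3566.11, north 3571 cos 93° = -186.89
Summing: 3566.11 m east, -186.89 m north → (3566, -187).

(3566, -187)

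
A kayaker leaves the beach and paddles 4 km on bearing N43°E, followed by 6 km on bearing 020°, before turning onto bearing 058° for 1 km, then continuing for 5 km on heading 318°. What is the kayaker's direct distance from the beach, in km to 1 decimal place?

13.0 km

Leg 1 (N43°E, 4 km): east 4 sin 43° = 2.73, north 4 cos 43° = 2.93
Leg 2 (020°, 6 km): east 6 sin 20° = 2.05, north 6 cos 20° = 5.64
Leg 3 (058°, 1 km): east 1 sin 58° = 0.85, north 1 cos 58° = 0.53
Leg 4 (318°, 5 km): east 5 sin 318° = -3.35, north 5 cos 318° = 3.72
Net: 2.28 east, 12.81 north. Distance = √((2.28)² + (12.81)²) = 13.011 km.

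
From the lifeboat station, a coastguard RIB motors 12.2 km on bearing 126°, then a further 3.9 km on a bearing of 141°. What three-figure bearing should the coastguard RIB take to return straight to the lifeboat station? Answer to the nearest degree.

Leg 1 (126°, 12.2 km): east 12.2 sin 126° = 9.87, north 12.2 cos 126° = -7.17
Leg 2 (141°, 3.9 km): east 3.9 sin 141° = 2.45, north 3.9 cos 141° = -3.03
Net displacement: 12.32 east, -10.20 north. Direction back to start is (-12.32, 10.20): bearing = atan2(-12.32, 10.20) mod 360° = 309.62° ≈ 310°.

310°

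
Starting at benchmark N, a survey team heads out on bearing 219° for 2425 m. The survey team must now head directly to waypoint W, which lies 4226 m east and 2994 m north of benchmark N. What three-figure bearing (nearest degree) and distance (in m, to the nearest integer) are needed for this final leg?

050°, 7542 m

Leg 1 (219°, 2425 m): east 2425 sin 219° = -1526.10, north 2425 cos 219° = -1884.58
Current position: (-1526.10, -1884.58). Target: (4226, 2994). Remaining: Δeast = 5752.10, Δnorth = 4878.58.
Bearing = atan2(5752.10, 4878.58) mod 360° = 49.70°; distance = √((5752.10)² + (4878.58)²) = 7542.361 m.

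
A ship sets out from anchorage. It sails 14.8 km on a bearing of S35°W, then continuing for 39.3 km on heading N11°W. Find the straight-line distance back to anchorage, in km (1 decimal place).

30.9 km

Leg 1 (S35°W, 14.8 km): east 14.8 sin 215° = -8.49, north 14.8 cos 215° = -12.12
Leg 2 (N11°W, 39.3 km): east 39.3 sin 349° = -7.50, north 39.3 cos 349° = 38.58
Net: -15.99 east, 26.45 north. Distance = √((-15.99)² + (26.45)²) = 30.910 km.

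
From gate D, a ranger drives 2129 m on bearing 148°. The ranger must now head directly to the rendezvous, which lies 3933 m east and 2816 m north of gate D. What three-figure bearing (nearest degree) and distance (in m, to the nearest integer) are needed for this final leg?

Leg 1 (148°, 2129 m): east 2129 sin 148° = 1128.20, north 2129 cos 148° = -1805.49
Current position: (1128.20, -1805.49). Target: (3933, 2816). Remaining: Δeast = 2804.80, Δnorth = 4621.49.
Bearing = atan2(2804.80, 4621.49) mod 360° = 31.25°; distance = √((2804.80)² + (4621.49)²) = 5406.027 m.

031°, 5406 m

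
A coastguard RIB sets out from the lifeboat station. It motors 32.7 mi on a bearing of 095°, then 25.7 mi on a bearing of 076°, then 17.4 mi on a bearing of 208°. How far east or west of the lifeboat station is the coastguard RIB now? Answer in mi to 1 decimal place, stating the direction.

Leg 1 (095°, 32.7 mi): east 32.7 sin 95° = 32.58, north 32.7 cos 95° = -2.85
Leg 2 (076°, 25.7 mi): east 25.7 sin 76° = 24.94, north 25.7 cos 76° = 6.22
Leg 3 (208°, 17.4 mi): east 17.4 sin 208° = -8.17, north 17.4 cos 208° = -15.36
Net east component: 49.34 mi.

49.3 mi east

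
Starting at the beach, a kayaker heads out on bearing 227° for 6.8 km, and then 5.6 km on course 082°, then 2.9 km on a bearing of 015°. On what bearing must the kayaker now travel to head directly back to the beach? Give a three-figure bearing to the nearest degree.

Leg 1 (227°, 6.8 km): east 6.8 sin 227° = -4.97, north 6.8 cos 227° = -4.64
Leg 2 (082°, 5.6 km): east 5.6 sin 82° = 5.55, north 5.6 cos 82° = 0.78
Leg 3 (015°, 2.9 km): east 2.9 sin 15° = 0.75, north 2.9 cos 15° = 2.80
Net displacement: 1.32 east, -1.06 north. Direction back to start is (-1.32, 1.06): bearing = atan2(-1.32, 1.06) mod 360° = 308.63° ≈ 309°.

309°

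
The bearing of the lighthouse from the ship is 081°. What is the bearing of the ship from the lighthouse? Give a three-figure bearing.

Back-bearing = 081° + 180° = 261°.

261°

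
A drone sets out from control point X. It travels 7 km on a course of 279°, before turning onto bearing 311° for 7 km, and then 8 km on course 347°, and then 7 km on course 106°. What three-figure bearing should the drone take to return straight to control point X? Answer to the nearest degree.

148°

Leg 1 (279°, 7 km): east 7 sin 279° = -6.91, north 7 cos 279° = 1.10
Leg 2 (311°, 7 km): east 7 sin 311° = -5.28, north 7 cos 311° = 4.59
Leg 3 (347°, 8 km): east 8 sin 347° = -1.80, north 8 cos 347° = 7.79
Leg 4 (106°, 7 km): east 7 sin 106° = 6.73, north 7 cos 106° = -1.93
Net displacement: -7.27 east, 11.55 north. Direction back to start is (7.27, -11.55): bearing = atan2(7.27, -11.55) mod 360° = 147.83° ≈ 148°.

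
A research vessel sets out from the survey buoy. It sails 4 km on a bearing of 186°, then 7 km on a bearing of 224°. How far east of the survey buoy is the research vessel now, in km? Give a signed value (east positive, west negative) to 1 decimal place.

Leg 1 (186°, 4 km): east 4 sin 186° = -0.42, north 4 cos 186° = -3.98
Leg 2 (224°, 7 km): east 7 sin 224° = -4.86, north 7 cos 224° = -5.04
Net east component: -5.28 km.

-5.3 km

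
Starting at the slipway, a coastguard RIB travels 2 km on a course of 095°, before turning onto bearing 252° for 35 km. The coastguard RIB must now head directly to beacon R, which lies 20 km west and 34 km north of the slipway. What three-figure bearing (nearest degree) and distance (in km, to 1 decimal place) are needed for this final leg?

014°, 46.4 km

Leg 1 (095°, 2 km): east 2 sin 95° = 1.99, north 2 cos 95° = -0.17
Leg 2 (252°, 35 km): east 35 sin 252° = -33.29, north 35 cos 252° = -10.82
Current position: (-31.29, -10.99). Target: (-20, 34). Remaining: Δeast = 11.29, Δnorth = 44.99.
Bearing = atan2(11.29, 44.99) mod 360° = 14.09°; distance = √((11.29)² + (44.99)²) = 46.386 km.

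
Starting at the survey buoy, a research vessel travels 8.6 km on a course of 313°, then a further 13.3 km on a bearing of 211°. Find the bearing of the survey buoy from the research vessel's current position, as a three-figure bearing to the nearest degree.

067°

Leg 1 (313°, 8.6 km): east 8.6 sin 313° = -6.29, north 8.6 cos 313° = 5.87
Leg 2 (211°, 13.3 km): east 13.3 sin 211° = -6.85, north 13.3 cos 211° = -11.40
Net displacement: -13.14 east, -5.54 north. Direction back to start is (13.14, 5.54): bearing = atan2(13.14, 5.54) mod 360° = 67.16° ≈ 067°.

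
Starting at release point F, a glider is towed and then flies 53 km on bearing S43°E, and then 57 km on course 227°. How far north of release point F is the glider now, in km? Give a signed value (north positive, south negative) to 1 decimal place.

-77.6 km

Leg 1 (S43°E, 53 km): east 53 sin 137° = 36.15, north 53 cos 137° = -38.76
Leg 2 (227°, 57 km): east 57 sin 227° = -41.69, north 57 cos 227° = -38.87
Net north component: -77.64 km.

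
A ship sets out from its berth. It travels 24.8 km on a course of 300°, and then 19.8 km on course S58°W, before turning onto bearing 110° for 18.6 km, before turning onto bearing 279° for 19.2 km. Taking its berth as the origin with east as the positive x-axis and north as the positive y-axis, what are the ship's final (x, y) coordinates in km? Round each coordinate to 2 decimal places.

(-39.75, -1.45)

Leg 1 (300°, 24.8 km): east 24.8 sin 300° = -21.48, north 24.8 cos 300° = 12.40
Leg 2 (S58°W, 19.8 km): east 19.8 sin 238° = -16.79, north 19.8 cos 238° = -10.49
Leg 3 (110°, 18.6 km): east 18.6 sin 110° = 17.48, north 18.6 cos 110° = -6.36
Leg 4 (279°, 19.2 km): east 19.2 sin 279° = -18.96, north 19.2 cos 279° = 3.00
Summing: -39.75 km east, -1.45 km north → (-39.75, -1.45).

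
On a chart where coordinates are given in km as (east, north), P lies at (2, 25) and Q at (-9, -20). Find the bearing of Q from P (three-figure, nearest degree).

194°

Δeast = -9 − 2 = -11.00; Δnorth = -20 − 25 = -45.00.
Bearing = atan2(Δeast, Δnorth) mod 360° = 193.74° ≈ 194°.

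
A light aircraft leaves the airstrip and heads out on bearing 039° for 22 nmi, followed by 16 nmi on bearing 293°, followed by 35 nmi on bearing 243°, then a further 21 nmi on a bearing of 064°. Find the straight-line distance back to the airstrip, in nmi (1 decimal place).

21.3 nmi

Leg 1 (039°, 22 nmi): east 22 sin 39° = 13.85, north 22 cos 39° = 17.10
Leg 2 (293°, 16 nmi): east 16 sin 293° = -14.73, north 16 cos 293° = 6.25
Leg 3 (243°, 35 nmi): east 35 sin 243° = -31.19, north 35 cos 243° = -15.89
Leg 4 (064°, 21 nmi): east 21 sin 64° = 18.87, north 21 cos 64° = 9.21
Net: -13.19 east, 16.67 north. Distance = √((-13.19)² + (16.67)²) = 21.255 nmi.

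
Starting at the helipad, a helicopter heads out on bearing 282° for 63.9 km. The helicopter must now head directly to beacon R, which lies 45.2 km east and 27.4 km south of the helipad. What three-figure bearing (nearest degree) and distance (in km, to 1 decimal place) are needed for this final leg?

Leg 1 (282°, 63.9 km): east 63.9 sin 282° = -62.50, north 63.9 cos 282° = 13.29
Current position: (-62.50, 13.29). Target: (45.2, -27.4). Remaining: Δeast = 107.70, Δnorth = -40.69.
Bearing = atan2(107.70, -40.69) mod 360° = 110.69°; distance = √((107.70)² + (-40.69)²) = 115.132 km.

111°, 115.1 km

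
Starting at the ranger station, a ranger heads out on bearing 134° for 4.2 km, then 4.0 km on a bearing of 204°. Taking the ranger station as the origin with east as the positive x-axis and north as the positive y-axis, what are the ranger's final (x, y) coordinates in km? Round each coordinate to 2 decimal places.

(1.39, -6.57)

Leg 1 (134°, 4.2 km): east 4.2 sin 134° = 3.02, north 4.2 cos 134° = -2.92
Leg 2 (204°, 4.0 km): east 4.0 sin 204° = -1.63, north 4.0 cos 204° = -3.65
Summing: 1.39 km east, -6.57 km north → (1.39, -6.57).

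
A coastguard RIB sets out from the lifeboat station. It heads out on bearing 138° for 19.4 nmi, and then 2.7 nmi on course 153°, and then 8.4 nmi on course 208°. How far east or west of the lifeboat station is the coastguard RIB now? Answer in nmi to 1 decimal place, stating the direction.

10.3 nmi east

Leg 1 (138°, 19.4 nmi): east 19.4 sin 138° = 12.98, north 19.4 cos 138° = -14.42
Leg 2 (153°, 2.7 nmi): east 2.7 sin 153° = 1.23, north 2.7 cos 153° = -2.41
Leg 3 (208°, 8.4 nmi): east 8.4 sin 208° = -3.94, north 8.4 cos 208° = -7.42
Net east component: 10.26 nmi.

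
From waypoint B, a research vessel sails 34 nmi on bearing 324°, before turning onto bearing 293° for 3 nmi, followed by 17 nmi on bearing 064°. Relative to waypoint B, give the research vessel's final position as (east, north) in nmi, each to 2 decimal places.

(-7.47, 36.13)

Leg 1 (324°, 34 nmi): east 34 sin 324° = -19.98, north 34 cos 324° = 27.51
Leg 2 (293°, 3 nmi): east 3 sin 293° = -2.76, north 3 cos 293° = 1.17
Leg 3 (064°, 17 nmi): east 17 sin 64° = 15.28, north 17 cos 64° = 7.45
Summing: -7.47 nmi east, 36.13 nmi north → (-7.47, 36.13).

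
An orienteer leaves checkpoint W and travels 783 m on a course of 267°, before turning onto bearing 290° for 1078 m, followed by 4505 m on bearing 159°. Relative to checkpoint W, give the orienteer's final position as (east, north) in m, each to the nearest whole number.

(-180, -3878)

Leg 1 (267°, 783 m): east 783 sin 267° = -781.93, north 783 cos 267° = -40.98
Leg 2 (290°, 1078 m): east 1078 sin 290° = -1012.99, north 1078 cos 290° = 368.70
Leg 3 (159°, 4505 m): east 4505 sin 159° = 1614.45, north 4505 cos 159° = -4205.78
Summing: -180.47 m east, -3878.06 m north → (-180, -3878).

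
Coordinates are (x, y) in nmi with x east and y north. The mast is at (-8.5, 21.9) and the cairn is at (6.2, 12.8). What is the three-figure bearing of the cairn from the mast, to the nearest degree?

122°

Δeast = 6.2 − -8.5 = 14.70; Δnorth = 12.8 − 21.9 = -9.10.
Bearing = atan2(Δeast, Δnorth) mod 360° = 121.76° ≈ 122°.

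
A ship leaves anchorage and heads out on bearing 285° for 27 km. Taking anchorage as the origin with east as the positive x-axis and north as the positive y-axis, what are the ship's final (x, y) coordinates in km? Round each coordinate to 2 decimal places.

(-26.08, 6.99)

Leg 1 (285°, 27 km): east 27 sin 285° = -26.08, north 27 cos 285° = 6.99
Summing: -26.08 km east, 6.99 km north → (-26.08, 6.99).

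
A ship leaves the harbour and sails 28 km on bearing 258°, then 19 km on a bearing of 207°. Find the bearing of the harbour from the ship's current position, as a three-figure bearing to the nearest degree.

Leg 1 (258°, 28 km): east 28 sin 258° = -27.39, north 28 cos 258° = -5.82
Leg 2 (207°, 19 km): east 19 sin 207° = -8.63, north 19 cos 207° = -16.93
Net displacement: -36.01 east, -22.75 north. Direction back to start is (36.01, 22.75): bearing = atan2(36.01, 22.75) mod 360° = 57.72° ≈ 058°.

058°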